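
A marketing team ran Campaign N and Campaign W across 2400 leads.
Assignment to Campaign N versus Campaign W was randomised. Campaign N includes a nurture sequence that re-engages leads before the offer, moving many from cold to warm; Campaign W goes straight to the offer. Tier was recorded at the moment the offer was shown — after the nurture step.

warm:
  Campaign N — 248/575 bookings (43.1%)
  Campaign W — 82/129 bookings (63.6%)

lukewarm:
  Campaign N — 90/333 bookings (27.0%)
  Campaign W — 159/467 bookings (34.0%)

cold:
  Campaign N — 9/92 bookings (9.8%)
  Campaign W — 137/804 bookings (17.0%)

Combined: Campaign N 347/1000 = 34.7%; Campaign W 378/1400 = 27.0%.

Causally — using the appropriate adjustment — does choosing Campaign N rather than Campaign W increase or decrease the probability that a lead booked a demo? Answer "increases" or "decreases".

increases

The stratified and pooled comparisons disagree (Campaign W wins within each engagement tier; Campaign N wins overall), so the answer turns on the causal role of engagement tier.
The distribution of engagement tier is itself part of what the campaign does — it is an intermediate outcome. Holding it fixed would remove that part of the effect; the total effect is the pooled difference.
Pooled: Campaign N 34.7% vs Campaign W 27.0%; Campaign N is higher overall.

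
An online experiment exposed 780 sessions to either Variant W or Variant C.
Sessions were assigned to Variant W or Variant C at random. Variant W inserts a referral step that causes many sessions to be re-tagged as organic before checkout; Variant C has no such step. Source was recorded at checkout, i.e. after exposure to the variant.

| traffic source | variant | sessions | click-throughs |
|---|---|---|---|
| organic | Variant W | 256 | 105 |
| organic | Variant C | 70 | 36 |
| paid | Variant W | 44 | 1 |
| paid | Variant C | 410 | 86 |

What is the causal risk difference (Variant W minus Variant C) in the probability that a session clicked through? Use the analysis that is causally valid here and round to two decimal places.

+0.10

Because the variant influences traffic source, traffic source is a post-treatment mediator, not a confounder. Stratifying on it would bias the estimate; the causal effect is the crude pooled difference.
The causal difference is the pooled difference: 0.353 − 0.254 = +0.099.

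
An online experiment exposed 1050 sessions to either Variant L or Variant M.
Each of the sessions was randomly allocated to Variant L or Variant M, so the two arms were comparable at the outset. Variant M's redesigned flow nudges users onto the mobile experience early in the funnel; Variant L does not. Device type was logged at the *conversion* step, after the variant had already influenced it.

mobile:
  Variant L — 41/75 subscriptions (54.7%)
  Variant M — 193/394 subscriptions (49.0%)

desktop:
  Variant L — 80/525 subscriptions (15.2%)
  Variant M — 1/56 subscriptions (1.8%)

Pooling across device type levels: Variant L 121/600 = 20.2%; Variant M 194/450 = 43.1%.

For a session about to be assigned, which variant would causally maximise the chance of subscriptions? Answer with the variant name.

Variant M

Device type is recorded after the variant and is itself shifted by it — it sits on the causal path from variant to outcome. Conditioning on a mediator would strip out part of the effect we want; the pooled comparison gives the total causal effect.
Pooled: Variant L 20.2% vs Variant M 43.1%; Variant M is higher overall.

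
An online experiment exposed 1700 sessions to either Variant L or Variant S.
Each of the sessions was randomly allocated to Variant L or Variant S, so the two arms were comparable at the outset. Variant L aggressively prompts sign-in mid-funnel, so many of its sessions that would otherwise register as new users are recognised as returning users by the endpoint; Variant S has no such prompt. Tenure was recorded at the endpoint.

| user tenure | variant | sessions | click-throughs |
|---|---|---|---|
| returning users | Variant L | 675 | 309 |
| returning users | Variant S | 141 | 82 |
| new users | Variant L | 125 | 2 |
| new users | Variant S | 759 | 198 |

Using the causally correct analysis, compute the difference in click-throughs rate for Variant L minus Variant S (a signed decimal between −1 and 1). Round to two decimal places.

User tenure is downstream of the variant. One should not condition on a consequence of treatment, so the overall rates are the right comparison.
The causal difference is the pooled difference: 0.389 − 0.311 = +0.078.

+0.08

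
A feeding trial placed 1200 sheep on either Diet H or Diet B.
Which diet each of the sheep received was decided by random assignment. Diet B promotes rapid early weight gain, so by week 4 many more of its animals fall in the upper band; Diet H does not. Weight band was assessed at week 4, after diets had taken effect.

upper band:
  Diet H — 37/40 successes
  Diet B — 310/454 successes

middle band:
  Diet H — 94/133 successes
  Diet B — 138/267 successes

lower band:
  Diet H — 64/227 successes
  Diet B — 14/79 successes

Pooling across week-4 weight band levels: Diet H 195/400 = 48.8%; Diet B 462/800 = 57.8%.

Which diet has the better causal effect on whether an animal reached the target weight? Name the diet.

The stratified and pooled comparisons disagree (Diet H wins within each week-4 weight band; Diet B wins overall), so the answer turns on the causal role of week-4 weight band.
Stratifying would compare diets among sheep the diets themselves sorted into week-4 weight band groups — a form of selection on an intermediate. The unconditioned pooled rates give the total causal effect.
Pooled: Diet H 48.8% vs Diet B 57.8%; Diet B is higher overall.

Diet B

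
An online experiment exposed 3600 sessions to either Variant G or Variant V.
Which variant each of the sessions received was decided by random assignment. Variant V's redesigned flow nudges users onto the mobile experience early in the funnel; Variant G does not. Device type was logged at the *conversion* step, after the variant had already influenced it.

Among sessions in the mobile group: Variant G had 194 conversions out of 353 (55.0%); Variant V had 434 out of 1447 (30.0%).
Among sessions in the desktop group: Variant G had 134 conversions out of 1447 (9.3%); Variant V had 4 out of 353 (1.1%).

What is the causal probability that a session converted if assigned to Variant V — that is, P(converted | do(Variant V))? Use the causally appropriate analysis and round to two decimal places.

0.24

Within every device type level Variant G has the higher rate, yet pooled Variant V does — Simpson's reversal.
Because the variant influences device type, device type is a post-treatment mediator, not a confounder. Stratifying on it would bias the estimate; the causal effect is the crude pooled difference.
So P(outcome | do(Variant V)) is just the pooled rate for Variant V: 438/1800 = 0.243.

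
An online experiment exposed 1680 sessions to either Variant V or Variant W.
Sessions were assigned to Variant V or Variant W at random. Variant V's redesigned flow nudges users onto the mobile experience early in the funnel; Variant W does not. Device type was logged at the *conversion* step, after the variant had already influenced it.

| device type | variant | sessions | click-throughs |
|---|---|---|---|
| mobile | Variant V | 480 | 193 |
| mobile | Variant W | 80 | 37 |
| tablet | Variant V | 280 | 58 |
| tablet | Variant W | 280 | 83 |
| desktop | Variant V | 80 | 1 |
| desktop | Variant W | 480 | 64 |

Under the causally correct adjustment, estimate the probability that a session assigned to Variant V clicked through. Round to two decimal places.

The stratified and pooled comparisons disagree (Variant W wins within each device type; Variant V wins overall), so the answer turns on the causal role of device type.
Stratifying would compare variants among sessions the variants themselves sorted into device type groups — a form of selection on an intermediate. The unconditioned pooled rates give the total causal effect.
So P(outcome | do(Variant V)) is just the pooled rate for Variant V: 252/840 = 0.300.

0.30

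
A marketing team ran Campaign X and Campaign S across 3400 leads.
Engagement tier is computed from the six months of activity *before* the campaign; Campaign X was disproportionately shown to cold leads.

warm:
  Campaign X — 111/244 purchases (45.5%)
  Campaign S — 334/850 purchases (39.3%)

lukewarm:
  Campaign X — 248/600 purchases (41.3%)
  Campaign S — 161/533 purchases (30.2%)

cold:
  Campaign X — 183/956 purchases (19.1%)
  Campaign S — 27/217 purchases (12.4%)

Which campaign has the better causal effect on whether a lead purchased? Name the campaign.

Campaign X

Campaign X is higher inside every engagement tier stratum but Campaign S is higher in aggregate. Whether to stratify depends on how engagement tier relates to the campaign.
Engagement tier satisfies the back-door criterion: it is not a descendant of the campaign, and it blocks the spurious path from campaign to outcome. Adjusting for it (i.e., using the within-engagement tier rates) gives the causal effect.
Within each level — warm: 45.5% vs 39.3%; lukewarm: 41.3% vs 30.2%; cold: 19.1% vs 12.4% — Campaign X is higher every time.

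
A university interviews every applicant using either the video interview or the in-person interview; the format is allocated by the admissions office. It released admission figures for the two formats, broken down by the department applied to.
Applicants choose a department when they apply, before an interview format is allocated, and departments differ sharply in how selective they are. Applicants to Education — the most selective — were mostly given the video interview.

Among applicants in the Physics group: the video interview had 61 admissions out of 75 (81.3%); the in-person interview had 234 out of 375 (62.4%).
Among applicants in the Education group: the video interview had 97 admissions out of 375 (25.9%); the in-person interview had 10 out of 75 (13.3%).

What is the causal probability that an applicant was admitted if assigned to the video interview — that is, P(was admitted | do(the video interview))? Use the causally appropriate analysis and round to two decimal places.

Nothing the interview format does changes department; the imbalance is an allocation artefact. With department also predicting the outcome, the pooled figure is confounded, and the within-stratum comparison is the causal one.
Standardising the video interview to the population department mix: 0.500·61/75 + 0.500·97/375 = 0.536.

0.54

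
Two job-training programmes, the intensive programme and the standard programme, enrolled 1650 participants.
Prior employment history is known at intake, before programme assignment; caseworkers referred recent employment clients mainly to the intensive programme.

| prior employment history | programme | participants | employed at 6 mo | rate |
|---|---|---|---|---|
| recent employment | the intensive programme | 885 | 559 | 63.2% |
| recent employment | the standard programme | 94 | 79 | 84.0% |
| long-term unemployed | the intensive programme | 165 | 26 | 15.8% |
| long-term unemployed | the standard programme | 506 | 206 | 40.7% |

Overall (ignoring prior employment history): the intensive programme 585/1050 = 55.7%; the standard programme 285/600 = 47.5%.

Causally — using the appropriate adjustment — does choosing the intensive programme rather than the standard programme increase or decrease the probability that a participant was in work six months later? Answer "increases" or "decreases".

The prior employment history-specific comparison favours the standard programme throughout, but the pooled figures favour the intensive programme. The question is whether to condition on prior employment history.
Here prior employment history is a common cause — it drives both which programme a case falls under and the outcome. The crude comparison mixes populations; the stratum-specific rates are the causally relevant ones.
Within each level — recent employment: 63.2% vs 84.0%; long-term unemployed: 15.8% vs 40.7% — the standard programme is higher every time.

decreases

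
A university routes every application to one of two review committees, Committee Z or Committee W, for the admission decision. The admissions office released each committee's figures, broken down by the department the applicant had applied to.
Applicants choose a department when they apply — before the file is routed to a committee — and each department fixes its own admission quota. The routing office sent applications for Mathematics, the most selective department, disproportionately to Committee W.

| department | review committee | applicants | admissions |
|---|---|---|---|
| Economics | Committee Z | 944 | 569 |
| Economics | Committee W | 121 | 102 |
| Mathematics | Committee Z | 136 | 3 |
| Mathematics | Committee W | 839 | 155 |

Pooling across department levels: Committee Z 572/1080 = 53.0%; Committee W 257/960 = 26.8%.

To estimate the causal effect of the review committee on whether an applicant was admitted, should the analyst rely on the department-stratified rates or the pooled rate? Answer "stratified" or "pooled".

Within every department level Committee W has the higher rate, yet pooled Committee Z does — Simpson's reversal.
Here department is a common cause — it drives both which review committee a case falls under and the outcome. The crude comparison mixes populations; the stratum-specific rates are the causally relevant ones.
Within each level — Economics: 60.3% vs 84.3%; Mathematics: 2.2% vs 18.5% — Committee W is higher every time.

stratified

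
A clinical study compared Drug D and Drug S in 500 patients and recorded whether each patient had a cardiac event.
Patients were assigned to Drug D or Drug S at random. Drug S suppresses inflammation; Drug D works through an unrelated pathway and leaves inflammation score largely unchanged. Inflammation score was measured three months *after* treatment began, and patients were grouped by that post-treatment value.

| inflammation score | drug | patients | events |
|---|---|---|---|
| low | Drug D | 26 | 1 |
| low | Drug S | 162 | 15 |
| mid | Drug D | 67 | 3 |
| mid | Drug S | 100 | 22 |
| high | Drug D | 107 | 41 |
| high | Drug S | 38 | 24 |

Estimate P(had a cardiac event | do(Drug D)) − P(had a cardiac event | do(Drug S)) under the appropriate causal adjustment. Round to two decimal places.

The stratified and pooled comparisons disagree (Drug D wins within each inflammation score; Drug S wins overall), so the answer turns on the causal role of inflammation score.
Inflammation score lies on the pathway drug → inflammation score → outcome, so adjusting for it blocks the indirect effect. For the total causal effect of drug, use the unadjusted pooled rates.
The causal difference is the pooled difference: 0.225 − 0.203 = +0.022.

+0.02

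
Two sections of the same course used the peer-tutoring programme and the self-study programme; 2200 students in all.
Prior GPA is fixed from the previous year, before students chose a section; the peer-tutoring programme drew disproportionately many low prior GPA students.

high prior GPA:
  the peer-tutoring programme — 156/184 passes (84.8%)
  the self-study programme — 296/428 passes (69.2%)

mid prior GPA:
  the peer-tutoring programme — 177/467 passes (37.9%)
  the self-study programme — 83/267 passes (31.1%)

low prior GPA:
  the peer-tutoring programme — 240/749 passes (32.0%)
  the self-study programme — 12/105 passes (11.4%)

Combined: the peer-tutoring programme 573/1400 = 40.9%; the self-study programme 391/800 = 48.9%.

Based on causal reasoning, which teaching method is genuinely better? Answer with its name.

The stratified and pooled comparisons disagree (the peer-tutoring programme wins within each prior GPA band; the self-study programme wins overall), so the answer turns on the causal role of prior GPA band.
Nothing the teaching method does changes prior GPA band; the imbalance is an allocation artefact. With prior GPA band also predicting the outcome, the pooled figure is confounded, and the within-stratum comparison is the causal one.
Within each level — high prior GPA: 84.8% vs 69.2%; mid prior GPA: 37.9% vs 31.1%; low prior GPA: 32.0% vs 11.4% — the peer-tutoring programme is higher every time.

the peer-tutoring programme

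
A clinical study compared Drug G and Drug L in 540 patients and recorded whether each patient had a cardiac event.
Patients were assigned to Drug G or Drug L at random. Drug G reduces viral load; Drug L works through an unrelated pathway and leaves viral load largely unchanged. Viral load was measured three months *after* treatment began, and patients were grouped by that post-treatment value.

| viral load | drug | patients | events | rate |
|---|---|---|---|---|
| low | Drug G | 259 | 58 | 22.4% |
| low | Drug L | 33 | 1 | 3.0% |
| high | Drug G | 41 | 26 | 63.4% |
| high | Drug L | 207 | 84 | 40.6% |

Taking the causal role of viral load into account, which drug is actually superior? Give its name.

The distribution of viral load is itself part of what the drug does — it is an intermediate outcome. Holding it fixed would remove that part of the effect; the total effect is the pooled difference.
Pooled: Drug G 28.0% vs Drug L 35.4%; Drug G is lower overall.

Drug G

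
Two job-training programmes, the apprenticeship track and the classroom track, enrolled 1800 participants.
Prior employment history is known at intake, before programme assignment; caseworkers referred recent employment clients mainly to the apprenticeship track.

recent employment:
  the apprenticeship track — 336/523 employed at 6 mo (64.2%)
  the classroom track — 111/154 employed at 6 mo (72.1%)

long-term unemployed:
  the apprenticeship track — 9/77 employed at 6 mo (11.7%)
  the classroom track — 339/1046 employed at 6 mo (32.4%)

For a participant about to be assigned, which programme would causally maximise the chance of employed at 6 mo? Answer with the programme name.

Prior employment history satisfies the back-door criterion: it is not a descendant of the programme, and it blocks the spurious path from programme to outcome. Adjusting for it (i.e., using the within-prior employment history rates) gives the causal effect.
Within each level — recent employment: 64.2% vs 72.1%; long-term unemployed: 11.7% vs 32.4% — the classroom track is higher every time.

the classroom track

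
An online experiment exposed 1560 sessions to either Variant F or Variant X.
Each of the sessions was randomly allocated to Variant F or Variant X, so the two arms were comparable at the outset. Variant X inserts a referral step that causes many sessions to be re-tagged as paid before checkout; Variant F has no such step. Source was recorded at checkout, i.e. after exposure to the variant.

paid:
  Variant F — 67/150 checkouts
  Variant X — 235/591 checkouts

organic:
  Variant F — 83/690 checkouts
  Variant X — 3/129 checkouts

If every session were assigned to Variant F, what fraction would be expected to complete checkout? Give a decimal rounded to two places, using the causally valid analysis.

The distribution of traffic source is itself part of what the variant does — it is an intermediate outcome. Holding it fixed would remove that part of the effect; the total effect is the pooled difference.
So P(outcome | do(Variant F)) is just the pooled rate for Variant F: 150/840 = 0.179.

0.18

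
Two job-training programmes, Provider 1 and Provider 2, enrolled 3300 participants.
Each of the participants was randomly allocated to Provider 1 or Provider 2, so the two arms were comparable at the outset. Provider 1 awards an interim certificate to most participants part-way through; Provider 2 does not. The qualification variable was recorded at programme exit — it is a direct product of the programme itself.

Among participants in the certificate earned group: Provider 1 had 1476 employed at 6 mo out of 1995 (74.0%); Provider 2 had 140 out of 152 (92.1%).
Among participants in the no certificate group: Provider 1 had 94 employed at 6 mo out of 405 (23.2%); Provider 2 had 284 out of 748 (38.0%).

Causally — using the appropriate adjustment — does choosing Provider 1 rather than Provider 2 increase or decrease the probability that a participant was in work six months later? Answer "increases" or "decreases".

The stratified and pooled comparisons disagree (Provider 2 wins within each qualification attained during the programme; Provider 1 wins overall), so the answer turns on the causal role of qualification attained during the programme.
Qualification attained during the programme is recorded after the programme and is itself shifted by it — it sits on the causal path from programme to outcome. Conditioning on a mediator would strip out part of the effect we want; the pooled comparison gives the total causal effect.
Pooled: Provider 1 65.4% vs Provider 2 47.1%; Provider 1 is higher overall.

increases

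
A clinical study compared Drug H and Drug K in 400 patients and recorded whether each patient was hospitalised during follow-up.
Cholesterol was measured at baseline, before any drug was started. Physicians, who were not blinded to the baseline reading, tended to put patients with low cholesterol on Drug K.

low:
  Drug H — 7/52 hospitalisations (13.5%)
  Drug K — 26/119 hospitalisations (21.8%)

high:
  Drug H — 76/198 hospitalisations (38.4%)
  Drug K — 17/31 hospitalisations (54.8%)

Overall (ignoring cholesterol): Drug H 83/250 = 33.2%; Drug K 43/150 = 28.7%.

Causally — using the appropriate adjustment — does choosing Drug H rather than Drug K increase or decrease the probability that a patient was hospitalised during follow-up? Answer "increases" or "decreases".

Drug H is lower inside every cholesterol stratum but Drug K is lower in aggregate. Whether to stratify depends on how cholesterol relates to the drug.
Cholesterol is set before the drug has any effect — it is not caused by the drug — and it independently drives the outcome. That makes it a confounder, so the causal comparison is within cholesterol levels.
Within each level — low: 13.5% vs 21.8%; high: 38.4% vs 54.8% — Drug H is lower every time.

decreases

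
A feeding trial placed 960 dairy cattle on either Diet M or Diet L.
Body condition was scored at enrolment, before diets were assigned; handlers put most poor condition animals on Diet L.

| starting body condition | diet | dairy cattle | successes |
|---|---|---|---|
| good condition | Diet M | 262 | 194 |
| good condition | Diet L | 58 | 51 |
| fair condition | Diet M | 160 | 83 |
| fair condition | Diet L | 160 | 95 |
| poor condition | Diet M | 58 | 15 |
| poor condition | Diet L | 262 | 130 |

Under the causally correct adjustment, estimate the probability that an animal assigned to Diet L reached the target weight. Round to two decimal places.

Nothing the diet does changes starting body condition; the imbalance is an allocation artefact. With starting body condition also predicting the outcome, the pooled figure is confounded, and the within-stratum comparison is the causal one.
Standardising Diet L to the population starting body condition mix: 0.333·51/58 + 0.333·95/160 + 0.333·130/262 = 0.656.

0.66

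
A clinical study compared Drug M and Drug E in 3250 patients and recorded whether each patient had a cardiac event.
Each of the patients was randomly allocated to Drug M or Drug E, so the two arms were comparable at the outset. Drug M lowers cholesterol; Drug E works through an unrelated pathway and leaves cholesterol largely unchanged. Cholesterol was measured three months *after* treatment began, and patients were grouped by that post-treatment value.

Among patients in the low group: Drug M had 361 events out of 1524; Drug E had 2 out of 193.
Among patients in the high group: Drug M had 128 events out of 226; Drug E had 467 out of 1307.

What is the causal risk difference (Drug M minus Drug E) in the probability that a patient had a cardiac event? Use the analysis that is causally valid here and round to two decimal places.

-0.03

The distribution of cholesterol is itself part of what the drug does — it is an intermediate outcome. Holding it fixed would remove that part of the effect; the total effect is the pooled difference.
The causal difference is the pooled difference: 0.279 − 0.313 = -0.033.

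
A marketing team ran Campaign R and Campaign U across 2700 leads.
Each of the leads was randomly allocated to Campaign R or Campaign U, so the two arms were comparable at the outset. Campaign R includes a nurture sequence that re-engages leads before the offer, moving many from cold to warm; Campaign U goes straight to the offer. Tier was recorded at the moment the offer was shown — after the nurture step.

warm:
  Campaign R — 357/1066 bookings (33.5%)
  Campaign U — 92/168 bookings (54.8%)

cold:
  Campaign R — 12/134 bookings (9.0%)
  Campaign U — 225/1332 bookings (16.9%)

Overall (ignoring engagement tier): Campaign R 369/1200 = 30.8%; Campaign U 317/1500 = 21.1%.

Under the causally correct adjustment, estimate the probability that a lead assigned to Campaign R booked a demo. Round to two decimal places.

0.31

Within every engagement tier level Campaign U has the higher rate, yet pooled Campaign R does — Simpson's reversal.
Engagement tier is downstream of the campaign. One should not condition on a consequence of treatment, so the overall rates are the right comparison.
So P(outcome | do(Campaign R)) is just the pooled rate for Campaign R: 369/1200 = 0.307.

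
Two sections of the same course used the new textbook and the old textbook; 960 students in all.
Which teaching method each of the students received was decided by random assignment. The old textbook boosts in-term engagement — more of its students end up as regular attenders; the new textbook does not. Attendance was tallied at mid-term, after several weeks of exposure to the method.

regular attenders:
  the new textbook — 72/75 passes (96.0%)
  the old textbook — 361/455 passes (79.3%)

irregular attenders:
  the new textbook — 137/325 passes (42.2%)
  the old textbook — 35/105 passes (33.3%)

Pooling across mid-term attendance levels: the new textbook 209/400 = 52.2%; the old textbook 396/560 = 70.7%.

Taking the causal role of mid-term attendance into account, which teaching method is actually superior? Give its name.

the old textbook

Within every mid-term attendance level the new textbook has the higher rate, yet pooled the old textbook does — Simpson's reversal.
Mid-term attendance is downstream of the teaching method. One should not condition on a consequence of treatment, so the overall rates are the right comparison.
Pooled: the new textbook 52.2% vs the old textbook 70.7%; the old textbook is higher overall.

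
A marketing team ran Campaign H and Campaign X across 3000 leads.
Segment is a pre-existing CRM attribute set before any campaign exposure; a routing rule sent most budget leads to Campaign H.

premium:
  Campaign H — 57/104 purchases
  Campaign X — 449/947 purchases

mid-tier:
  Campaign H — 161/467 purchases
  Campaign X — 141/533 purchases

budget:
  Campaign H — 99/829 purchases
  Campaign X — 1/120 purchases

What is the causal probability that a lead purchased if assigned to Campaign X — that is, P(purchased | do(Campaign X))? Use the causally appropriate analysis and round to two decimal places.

0.26

Since customer segment is a pre-existing factor (not a product of the campaign) and it affects the outcome on its own, it is a confounder. The stratified rates, not the pooled rate, identify the causal effect.
Standardising Campaign X to the population customer segment mix: 0.350·449/947 + 0.333·141/533 + 0.316·1/120 = 0.257.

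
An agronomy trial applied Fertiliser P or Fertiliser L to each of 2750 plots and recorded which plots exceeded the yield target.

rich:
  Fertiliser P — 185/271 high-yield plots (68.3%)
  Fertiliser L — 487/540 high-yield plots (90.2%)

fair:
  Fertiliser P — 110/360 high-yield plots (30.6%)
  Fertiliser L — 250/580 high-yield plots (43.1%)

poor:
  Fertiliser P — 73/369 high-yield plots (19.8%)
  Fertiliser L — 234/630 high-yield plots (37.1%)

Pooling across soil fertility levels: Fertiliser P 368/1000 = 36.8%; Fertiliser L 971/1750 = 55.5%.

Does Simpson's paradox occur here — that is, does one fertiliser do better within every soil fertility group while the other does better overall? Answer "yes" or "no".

Within each soil fertility level (rich 68.3% vs 90.2%; fair 30.6% vs 43.1%; poor 19.8% vs 37.1%), Fertiliser L has the higher rate every time. Pooled: 36.8% vs 55.5% — Fertiliser L has the higher rate overall. They agree.

no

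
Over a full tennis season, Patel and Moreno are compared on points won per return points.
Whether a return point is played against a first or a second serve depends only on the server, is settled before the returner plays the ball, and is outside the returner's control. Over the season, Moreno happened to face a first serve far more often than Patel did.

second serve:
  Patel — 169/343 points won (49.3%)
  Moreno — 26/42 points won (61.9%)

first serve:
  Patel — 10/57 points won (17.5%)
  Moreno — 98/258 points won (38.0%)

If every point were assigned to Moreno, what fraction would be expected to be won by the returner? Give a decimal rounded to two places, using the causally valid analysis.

The stratified and pooled comparisons disagree (Moreno wins within each serve type; Patel wins overall), so the answer turns on the causal role of serve type.
Serve type differs across players for reasons unrelated to any effect of the player itself, and it separately predicts the outcome — a classic confounder. We must compare within serve type levels.
Standardising Moreno to the population serve type mix: 0.550·26/42 + 0.450·98/258 = 0.511.

0.51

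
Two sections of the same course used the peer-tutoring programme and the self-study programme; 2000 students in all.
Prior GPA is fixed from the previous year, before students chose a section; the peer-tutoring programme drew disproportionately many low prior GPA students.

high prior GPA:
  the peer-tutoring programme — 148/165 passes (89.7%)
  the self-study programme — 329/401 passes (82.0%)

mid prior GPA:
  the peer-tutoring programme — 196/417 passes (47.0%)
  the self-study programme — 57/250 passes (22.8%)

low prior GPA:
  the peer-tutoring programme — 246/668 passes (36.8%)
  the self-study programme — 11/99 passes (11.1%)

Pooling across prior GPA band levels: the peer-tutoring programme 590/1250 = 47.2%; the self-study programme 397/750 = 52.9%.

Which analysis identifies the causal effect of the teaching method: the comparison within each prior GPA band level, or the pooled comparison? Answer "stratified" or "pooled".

The imbalance in prior GPA band arose from how students were allocated, not from anything the teaching method did; and prior GPA band independently affects the outcome. The pooled gap is confounded — condition on prior GPA band.
Within each level — high prior GPA: 89.7% vs 82.0%; mid prior GPA: 47.0% vs 22.8%; low prior GPA: 36.8% vs 11.1% — the peer-tutoring programme is higher every time.

stratified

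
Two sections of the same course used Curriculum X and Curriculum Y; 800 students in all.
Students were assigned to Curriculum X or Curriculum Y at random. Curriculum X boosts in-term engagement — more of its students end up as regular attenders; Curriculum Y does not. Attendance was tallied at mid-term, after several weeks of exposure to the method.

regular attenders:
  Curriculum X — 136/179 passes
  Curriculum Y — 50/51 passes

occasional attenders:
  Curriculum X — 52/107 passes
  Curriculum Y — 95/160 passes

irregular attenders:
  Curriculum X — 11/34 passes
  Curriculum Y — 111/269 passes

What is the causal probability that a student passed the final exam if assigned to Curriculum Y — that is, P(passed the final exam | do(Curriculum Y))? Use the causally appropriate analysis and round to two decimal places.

0.53

Mid-term attendance here is a post-treatment variable shaped by the teaching method; conditioning on it would introduce bias rather than remove it. The overall comparison is the causal one.
So P(outcome | do(Curriculum Y)) is just the pooled rate for Curriculum Y: 256/480 = 0.533.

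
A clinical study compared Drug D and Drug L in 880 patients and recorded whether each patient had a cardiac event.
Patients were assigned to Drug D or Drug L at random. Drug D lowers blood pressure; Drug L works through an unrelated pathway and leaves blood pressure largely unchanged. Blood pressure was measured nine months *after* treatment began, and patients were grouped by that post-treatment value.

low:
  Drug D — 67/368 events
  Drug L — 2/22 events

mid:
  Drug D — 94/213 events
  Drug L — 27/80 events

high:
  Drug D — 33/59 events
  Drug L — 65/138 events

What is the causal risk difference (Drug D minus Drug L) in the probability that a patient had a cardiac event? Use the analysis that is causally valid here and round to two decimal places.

Drug L is lower inside every blood pressure stratum but Drug D is lower in aggregate. Whether to stratify depends on how blood pressure relates to the drug.
Blood pressure here is a post-treatment variable shaped by the drug; conditioning on it would introduce bias rather than remove it. The overall comparison is the causal one.
The causal difference is the pooled difference: 0.303 − 0.392 = -0.089.

-0.09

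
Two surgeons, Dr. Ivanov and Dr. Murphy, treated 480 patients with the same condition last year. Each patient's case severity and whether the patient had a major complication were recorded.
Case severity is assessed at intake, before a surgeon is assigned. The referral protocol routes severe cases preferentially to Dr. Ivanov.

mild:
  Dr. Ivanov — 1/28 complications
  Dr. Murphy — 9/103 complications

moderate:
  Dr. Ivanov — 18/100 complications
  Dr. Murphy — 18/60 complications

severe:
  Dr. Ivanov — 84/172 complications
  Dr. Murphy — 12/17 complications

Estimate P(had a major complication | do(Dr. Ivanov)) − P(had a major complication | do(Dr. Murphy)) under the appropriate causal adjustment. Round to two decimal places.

-0.14

Within every case severity level Dr. Ivanov has the lower rate, yet pooled Dr. Murphy does — Simpson's reversal.
The imbalance in case severity arose from how patients were allocated, not from anything the surgeon did; and case severity independently affects the outcome. The pooled gap is confounded — condition on case severity.
Adjusting over the population distribution of case severity: 0.273·(0.036−0.087) + 0.333·(0.180−0.300) + 0.394·(0.488−0.706) = -0.140.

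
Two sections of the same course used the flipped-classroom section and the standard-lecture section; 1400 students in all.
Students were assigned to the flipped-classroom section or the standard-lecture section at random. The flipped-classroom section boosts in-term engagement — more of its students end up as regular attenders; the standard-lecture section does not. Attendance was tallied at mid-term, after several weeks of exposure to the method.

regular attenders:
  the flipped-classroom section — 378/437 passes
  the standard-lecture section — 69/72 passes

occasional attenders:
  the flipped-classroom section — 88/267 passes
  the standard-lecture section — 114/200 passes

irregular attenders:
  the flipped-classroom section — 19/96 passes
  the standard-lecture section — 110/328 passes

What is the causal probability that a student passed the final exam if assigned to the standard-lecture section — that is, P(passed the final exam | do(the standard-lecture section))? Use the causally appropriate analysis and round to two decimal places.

Within every mid-term attendance level the standard-lecture section has the higher rate, yet pooled the flipped-classroom section does — Simpson's reversal.
Stratifying would compare teaching methods among students the teaching methods themselves sorted into mid-term attendance groups — a form of selection on an intermediate. The unconditioned pooled rates give the total causal effect.
So P(outcome | do(the standard-lecture section)) is just the pooled rate for the standard-lecture section: 293/600 = 0.488.

0.49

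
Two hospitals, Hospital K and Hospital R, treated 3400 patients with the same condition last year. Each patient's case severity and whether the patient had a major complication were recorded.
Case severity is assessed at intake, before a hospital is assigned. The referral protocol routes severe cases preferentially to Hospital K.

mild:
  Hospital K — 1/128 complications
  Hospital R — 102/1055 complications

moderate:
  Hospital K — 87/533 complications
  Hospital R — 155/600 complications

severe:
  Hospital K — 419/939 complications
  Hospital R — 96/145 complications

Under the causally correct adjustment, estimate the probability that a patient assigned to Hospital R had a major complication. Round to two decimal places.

0.33

The case severity-specific comparison favours Hospital K throughout, but the pooled figures favour Hospital R. The question is whether to condition on case severity.
Here case severity is a common cause — it drives both which hospital a case falls under and the outcome. The crude comparison mixes populations; the stratum-specific rates are the causally relevant ones.
Standardising Hospital R to the population case severity mix: 0.348·102/1055 + 0.333·155/600 + 0.319·96/145 = 0.331.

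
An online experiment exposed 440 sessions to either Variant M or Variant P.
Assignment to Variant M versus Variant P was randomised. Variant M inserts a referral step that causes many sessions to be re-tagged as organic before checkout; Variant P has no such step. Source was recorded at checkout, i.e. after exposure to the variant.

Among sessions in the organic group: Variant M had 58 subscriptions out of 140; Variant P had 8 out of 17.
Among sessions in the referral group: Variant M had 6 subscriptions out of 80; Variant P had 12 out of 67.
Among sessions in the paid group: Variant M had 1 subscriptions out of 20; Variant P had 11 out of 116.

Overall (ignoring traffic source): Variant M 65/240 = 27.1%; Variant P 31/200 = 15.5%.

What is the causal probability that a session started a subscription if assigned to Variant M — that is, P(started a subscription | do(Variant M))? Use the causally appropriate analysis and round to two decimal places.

0.27

Traffic source lies on the pathway variant → traffic source → outcome, so adjusting for it blocks the indirect effect. For the total causal effect of variant, use the unadjusted pooled rates.
So P(outcome | do(Variant M)) is just the pooled rate for Variant M: 65/240 = 0.271.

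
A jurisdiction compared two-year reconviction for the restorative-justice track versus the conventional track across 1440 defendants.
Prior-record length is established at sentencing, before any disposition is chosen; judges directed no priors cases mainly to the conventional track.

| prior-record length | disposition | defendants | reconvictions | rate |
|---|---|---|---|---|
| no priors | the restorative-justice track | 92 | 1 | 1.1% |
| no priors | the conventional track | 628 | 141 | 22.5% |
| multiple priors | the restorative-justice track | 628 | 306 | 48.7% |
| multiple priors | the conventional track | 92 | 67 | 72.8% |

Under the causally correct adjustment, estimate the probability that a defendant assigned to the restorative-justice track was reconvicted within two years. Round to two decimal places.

The prior-record length-specific comparison favours the restorative-justice track throughout, but the pooled figures favour the conventional track. The question is whether to condition on prior-record length.
Prior-record length satisfies the back-door criterion: it is not a descendant of the disposition, and it blocks the spurious path from disposition to outcome. Adjusting for it (i.e., using the within-prior-record length rates) gives the causal effect.
Standardising the restorative-justice track to the population prior-record length mix: 0.500·1/92 + 0.500·306/628 = 0.249.

0.25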